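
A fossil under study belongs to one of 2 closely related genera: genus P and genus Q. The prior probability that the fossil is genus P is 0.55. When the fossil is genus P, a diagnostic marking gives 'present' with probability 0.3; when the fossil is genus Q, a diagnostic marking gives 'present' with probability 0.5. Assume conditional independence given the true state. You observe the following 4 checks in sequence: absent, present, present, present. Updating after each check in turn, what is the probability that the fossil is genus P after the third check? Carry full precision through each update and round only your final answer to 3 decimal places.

After 'absent': P(genus P) = 0.7·0.5500 / (0.7·0.5500 + 0.5·0.4500) ≈ 0.6311
After 'present': P(genus P) = 0.3·0.6311 / (0.3·0.6311 + 0.5·0.3689) ≈ 0.5066
After 'present': P(genus P) = 0.3·0.5066 / (0.3·0.5066 + 0.5·0.4934) ≈ 0.3812

0.381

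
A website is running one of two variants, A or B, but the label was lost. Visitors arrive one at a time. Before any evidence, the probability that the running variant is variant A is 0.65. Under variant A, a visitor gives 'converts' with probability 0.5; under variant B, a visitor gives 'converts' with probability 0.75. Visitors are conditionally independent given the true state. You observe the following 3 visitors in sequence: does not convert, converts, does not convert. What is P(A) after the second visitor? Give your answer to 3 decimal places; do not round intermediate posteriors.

Each posterior becomes the prior for the next update.
After 'does not convert': P(A) = 0.5·0.6500 / (0.5·0.6500 + 0.25·0.3500) ≈ 0.7879
After 'converts': P(A) = 0.5·0.7879 / (0.5·0.7879 + 0.75·0.2121) ≈ 0.7123

0.712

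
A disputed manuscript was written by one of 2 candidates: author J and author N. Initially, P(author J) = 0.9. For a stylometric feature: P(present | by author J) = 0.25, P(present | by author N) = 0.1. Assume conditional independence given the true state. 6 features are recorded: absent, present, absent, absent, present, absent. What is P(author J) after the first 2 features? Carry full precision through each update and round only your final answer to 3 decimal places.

0.949

After 'absent': P(author J) = 0.75·0.9000 / (0.75·0.9000 + 0.9·0.1000) ≈ 0.8824
After 'present': P(author J) = 0.25·0.8824 / (0.25·0.8824 + 0.1·0.1176) ≈ 0.9494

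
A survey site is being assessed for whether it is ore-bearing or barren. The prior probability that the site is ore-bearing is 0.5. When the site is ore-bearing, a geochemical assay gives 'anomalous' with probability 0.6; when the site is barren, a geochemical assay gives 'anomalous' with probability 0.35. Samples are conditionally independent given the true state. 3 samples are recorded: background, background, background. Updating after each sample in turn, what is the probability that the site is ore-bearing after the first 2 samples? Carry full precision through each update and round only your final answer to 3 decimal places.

0.275

After 'background': P(ore) = 0.4·0.5000 / (0.4·0.5000 + 0.65·0.5000) ≈ 0.3810
After 'background': P(ore) = 0.4·0.3810 / (0.4·0.3810 + 0.65·0.6190) ≈ 0.2747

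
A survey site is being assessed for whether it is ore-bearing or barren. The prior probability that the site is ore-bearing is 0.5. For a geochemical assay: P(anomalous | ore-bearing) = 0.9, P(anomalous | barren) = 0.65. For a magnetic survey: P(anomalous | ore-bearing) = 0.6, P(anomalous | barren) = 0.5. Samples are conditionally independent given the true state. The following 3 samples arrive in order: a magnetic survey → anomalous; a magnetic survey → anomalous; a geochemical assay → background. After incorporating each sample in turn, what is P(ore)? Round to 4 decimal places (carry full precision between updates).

0.2915

After a magnetic survey='anomalous': P(ore) = 0.6·0.5000 / (0.6·0.5000 + 0.5·0.5000) ≈ 0.5455
After a magnetic survey='anomalous': P(ore) = 0.6·0.5455 / (0.6·0.5455 + 0.5·0.4545) ≈ 0.5902
After a geochemical assay='background': P(ore) = 0.1·0.5902 / (0.1·0.5902 + 0.35·0.4098) ≈ 0.2915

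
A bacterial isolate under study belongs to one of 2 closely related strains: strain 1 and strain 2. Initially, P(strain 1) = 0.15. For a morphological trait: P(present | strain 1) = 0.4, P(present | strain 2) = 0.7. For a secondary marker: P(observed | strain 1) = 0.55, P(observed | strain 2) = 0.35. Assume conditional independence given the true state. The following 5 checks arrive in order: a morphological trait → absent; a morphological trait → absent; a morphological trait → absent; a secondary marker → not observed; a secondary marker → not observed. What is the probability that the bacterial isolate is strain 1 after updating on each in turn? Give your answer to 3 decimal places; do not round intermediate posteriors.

After a morphological trait='absent': P(strain 1) = 0.6·0.1500 / (0.6·0.1500 + 0.3·0.8500) ≈ 0.2609
After a morphological trait='absent': P(strain 1) = 0.6·0.2609 / (0.6·0.2609 + 0.3·0.7391) ≈ 0.4138
After a morphological trait='absent': P(strain 1) = 0.6·0.4138 / (0.6·0.4138 + 0.3·0.5862) ≈ 0.5854
After a secondary marker='not observed': P(strain 1) = 0.45·0.5854 / (0.45·0.5854 + 0.65·0.4146) ≈ 0.4943
After a secondary marker='not observed': P(strain 1) = 0.45·0.4943 / (0.45·0.4943 + 0.65·0.5057) ≈ 0.4036

0.404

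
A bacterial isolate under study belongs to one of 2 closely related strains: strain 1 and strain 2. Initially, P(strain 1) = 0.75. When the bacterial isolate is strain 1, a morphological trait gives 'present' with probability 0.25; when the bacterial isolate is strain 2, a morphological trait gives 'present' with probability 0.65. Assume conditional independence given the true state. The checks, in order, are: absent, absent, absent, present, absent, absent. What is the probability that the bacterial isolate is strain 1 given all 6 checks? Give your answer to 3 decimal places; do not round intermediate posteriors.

After 'absent': P(strain 1) = 0.75·0.7500 / (0.75·0.7500 + 0.35·0.2500) ≈ 0.8654
After 'absent': P(strain 1) = 0.75·0.8654 / (0.75·0.8654 + 0.35·0.1346) ≈ 0.9323
After 'absent': P(strain 1) = 0.75·0.9323 / (0.75·0.9323 + 0.35·0.0677) ≈ 0.9672
After 'present': P(strain 1) = 0.25·0.9672 / (0.25·0.9672 + 0.65·0.0328) ≈ 0.9191
After 'absent': P(strain 1) = 0.75·0.9191 / (0.75·0.9191 + 0.35·0.0809) ≈ 0.9605
After 'absent': P(strain 1) = 0.75·0.9605 / (0.75·0.9605 + 0.35·0.0395) ≈ 0.9812

0.981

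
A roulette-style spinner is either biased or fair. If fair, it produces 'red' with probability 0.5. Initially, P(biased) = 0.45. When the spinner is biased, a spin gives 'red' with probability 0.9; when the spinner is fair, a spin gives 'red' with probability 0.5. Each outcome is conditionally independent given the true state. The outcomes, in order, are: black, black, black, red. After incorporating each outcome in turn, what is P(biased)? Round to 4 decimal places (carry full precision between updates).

0.0116

After 'black': P(biased) = 0.1·0.4500 / (0.1·0.4500 + 0.5·0.5500) ≈ 0.1406
After 'black': P(biased) = 0.1·0.1406 / (0.1·0.1406 + 0.5·0.8594) ≈ 0.0317
After 'black': P(biased) = 0.1·0.0317 / (0.1·0.0317 + 0.5·0.9683) ≈ 0.0065
After 'red': P(biased) = 0.9·0.0065 / (0.9·0.0065 + 0.5·0.9935) ≈ 0.0116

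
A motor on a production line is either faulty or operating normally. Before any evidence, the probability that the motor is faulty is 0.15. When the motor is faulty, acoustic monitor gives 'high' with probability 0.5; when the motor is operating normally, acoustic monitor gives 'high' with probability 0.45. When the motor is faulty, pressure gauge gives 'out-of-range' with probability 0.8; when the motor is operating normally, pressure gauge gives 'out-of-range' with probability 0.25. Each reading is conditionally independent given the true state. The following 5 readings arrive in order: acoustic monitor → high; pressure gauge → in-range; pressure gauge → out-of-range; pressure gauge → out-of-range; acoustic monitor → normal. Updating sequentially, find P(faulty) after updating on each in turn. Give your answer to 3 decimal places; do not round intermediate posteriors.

0.327

After acoustic monitor='high': P(faulty) = 0.5·0.1500 / (0.5·0.1500 + 0.45·0.8500) ≈ 0.1639
After pressure gauge='in-range': P(faulty) = 0.2·0.1639 / (0.2·0.1639 + 0.75·0.8361) ≈ 0.0497
After pressure gauge='out-of-range': P(faulty) = 0.8·0.0497 / (0.8·0.0497 + 0.25·0.9503) ≈ 0.1433
After pressure gauge='out-of-range': P(faulty) = 0.8·0.1433 / (0.8·0.1433 + 0.25·0.8567) ≈ 0.3487
After acoustic monitor='normal': P(faulty) = 0.5·0.3487 / (0.5·0.3487 + 0.55·0.6513) ≈ 0.3274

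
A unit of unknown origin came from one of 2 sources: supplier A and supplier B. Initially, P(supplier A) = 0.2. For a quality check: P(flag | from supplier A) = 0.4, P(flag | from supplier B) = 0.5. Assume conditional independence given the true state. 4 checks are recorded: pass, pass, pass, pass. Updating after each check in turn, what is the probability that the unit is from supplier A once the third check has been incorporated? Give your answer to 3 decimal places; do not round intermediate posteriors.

After 'pass': P(supplier A) = 0.6·0.2000 / (0.6·0.2000 + 0.5·0.8000) ≈ 0.2308
After 'pass': P(supplier A) = 0.6·0.2308 / (0.6·0.2308 + 0.5·0.7692) ≈ 0.2647
After 'pass': P(supplier A) = 0.6·0.2647 / (0.6·0.2647 + 0.5·0.7353) ≈ 0.3017

0.302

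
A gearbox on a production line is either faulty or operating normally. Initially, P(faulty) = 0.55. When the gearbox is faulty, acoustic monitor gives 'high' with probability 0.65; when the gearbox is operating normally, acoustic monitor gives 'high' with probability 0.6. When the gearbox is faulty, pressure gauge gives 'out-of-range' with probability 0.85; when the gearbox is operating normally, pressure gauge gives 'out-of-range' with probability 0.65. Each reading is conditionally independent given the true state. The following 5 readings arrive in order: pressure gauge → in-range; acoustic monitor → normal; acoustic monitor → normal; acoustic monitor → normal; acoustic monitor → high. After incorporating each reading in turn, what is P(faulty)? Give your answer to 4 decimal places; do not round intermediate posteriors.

After pressure gauge='in-range': P(faulty) = 0.15·0.5500 / (0.15·0.5500 + 0.35·0.4500) ≈ 0.3438
After acoustic monitor='normal': P(faulty) = 0.35·0.3438 / (0.35·0.3438 + 0.4·0.6562) ≈ 0.3143
After acoustic monitor='normal': P(faulty) = 0.35·0.3143 / (0.35·0.3143 + 0.4·0.6857) ≈ 0.2862
After acoustic monitor='normal': P(faulty) = 0.35·0.2862 / (0.35·0.2862 + 0.4·0.7138) ≈ 0.2598
After acoustic monitor='high': P(faulty) = 0.65·0.2598 / (0.65·0.2598 + 0.6·0.7402) ≈ 0.2754

0.2754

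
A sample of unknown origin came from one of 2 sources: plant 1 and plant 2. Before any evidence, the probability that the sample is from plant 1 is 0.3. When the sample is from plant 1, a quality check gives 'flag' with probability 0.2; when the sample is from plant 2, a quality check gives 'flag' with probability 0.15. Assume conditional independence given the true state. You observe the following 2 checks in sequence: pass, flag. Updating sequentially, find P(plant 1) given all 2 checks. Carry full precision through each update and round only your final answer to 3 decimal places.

Apply Bayes' rule sequentially, carrying P(plant 1) forward.
After 'pass': P(plant 1) = 0.8·0.3000 / (0.8·0.3000 + 0.85·0.7000) ≈ 0.2874
After 'flag': P(plant 1) = 0.2·0.2874 / (0.2·0.2874 + 0.15·0.7126) ≈ 0.3497

0.350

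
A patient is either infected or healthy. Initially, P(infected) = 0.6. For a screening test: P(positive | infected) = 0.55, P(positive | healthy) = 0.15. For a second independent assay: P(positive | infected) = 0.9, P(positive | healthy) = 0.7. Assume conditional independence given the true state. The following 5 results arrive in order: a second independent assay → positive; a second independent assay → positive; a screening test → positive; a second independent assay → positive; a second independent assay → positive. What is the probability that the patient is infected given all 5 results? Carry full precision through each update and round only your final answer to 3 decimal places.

After a second independent assay='positive': P(infected) = 0.9·0.6000 / (0.9·0.6000 + 0.7·0.4000) ≈ 0.6585
After a second independent assay='positive': P(infected) = 0.9·0.6585 / (0.9·0.6585 + 0.7·0.3415) ≈ 0.7126
After a screening test='positive': P(infected) = 0.55·0.7126 / (0.55·0.7126 + 0.15·0.2874) ≈ 0.9009
After a second independent assay='positive': P(infected) = 0.9·0.9009 / (0.9·0.9009 + 0.7·0.0991) ≈ 0.9212
After a second independent assay='positive': P(infected) = 0.9·0.9212 / (0.9·0.9212 + 0.7·0.0788) ≈ 0.9376

0.938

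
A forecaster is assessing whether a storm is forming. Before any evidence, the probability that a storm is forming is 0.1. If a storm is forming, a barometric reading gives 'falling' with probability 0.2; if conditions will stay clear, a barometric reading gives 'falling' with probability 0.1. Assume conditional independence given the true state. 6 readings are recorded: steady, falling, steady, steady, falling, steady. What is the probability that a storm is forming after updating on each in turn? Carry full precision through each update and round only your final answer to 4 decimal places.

After 'steady': P(storm) = 0.8·0.1000 / (0.8·0.1000 + 0.9·0.9000) ≈ 0.0899
After 'falling': P(storm) = 0.2·0.0899 / (0.2·0.0899 + 0.1·0.9101) ≈ 0.1649
After 'steady': P(storm) = 0.8·0.1649 / (0.8·0.1649 + 0.9·0.8351) ≈ 0.1494
After 'steady': P(storm) = 0.8·0.1494 / (0.8·0.1494 + 0.9·0.8506) ≈ 0.1350
After 'falling': P(storm) = 0.2·0.1350 / (0.2·0.1350 + 0.1·0.8650) ≈ 0.2379
After 'steady': P(storm) = 0.8·0.2379 / (0.8·0.2379 + 0.9·0.7621) ≈ 0.2172

0.2172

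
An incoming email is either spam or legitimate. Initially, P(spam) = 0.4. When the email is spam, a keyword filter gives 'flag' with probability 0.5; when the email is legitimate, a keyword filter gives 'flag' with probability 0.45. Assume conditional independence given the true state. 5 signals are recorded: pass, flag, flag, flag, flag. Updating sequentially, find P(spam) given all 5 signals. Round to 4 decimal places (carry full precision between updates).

After 'pass': P(spam) = 0.5·0.4000 / (0.5·0.4000 + 0.55·0.6000) ≈ 0.3774
After 'flag': P(spam) = 0.5·0.3774 / (0.5·0.3774 + 0.45·0.6226) ≈ 0.4024
After 'flag': P(spam) = 0.5·0.4024 / (0.5·0.4024 + 0.45·0.5976) ≈ 0.4280
After 'flag': P(spam) = 0.5·0.4280 / (0.5·0.4280 + 0.45·0.5720) ≈ 0.4540
After 'flag': P(spam) = 0.5·0.4540 / (0.5·0.4540 + 0.45·0.5460) ≈ 0.4802

0.4802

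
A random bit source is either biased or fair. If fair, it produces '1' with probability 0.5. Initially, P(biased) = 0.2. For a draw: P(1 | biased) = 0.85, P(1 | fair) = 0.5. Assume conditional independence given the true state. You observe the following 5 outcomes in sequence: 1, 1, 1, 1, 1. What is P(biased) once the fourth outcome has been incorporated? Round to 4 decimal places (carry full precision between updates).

0.6762

After '1': P(biased) = 0.85·0.2000 / (0.85·0.2000 + 0.5·0.8000) ≈ 0.2982
After '1': P(biased) = 0.85·0.2982 / (0.85·0.2982 + 0.5·0.7018) ≈ 0.4194
After '1': P(biased) = 0.85·0.4194 / (0.85·0.4194 + 0.5·0.5806) ≈ 0.5512
After '1': P(biased) = 0.85·0.5512 / (0.85·0.5512 + 0.5·0.4488) ≈ 0.6762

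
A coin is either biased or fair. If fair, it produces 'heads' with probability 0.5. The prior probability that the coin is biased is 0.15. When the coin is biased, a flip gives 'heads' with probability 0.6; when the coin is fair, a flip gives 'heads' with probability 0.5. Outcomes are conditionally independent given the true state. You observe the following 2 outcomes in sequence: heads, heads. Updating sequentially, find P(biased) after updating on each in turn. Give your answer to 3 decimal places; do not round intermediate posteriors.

0.203

After 'heads': P(biased) = 0.6·0.1500 / (0.6·0.1500 + 0.5·0.8500) ≈ 0.1748
After 'heads': P(biased) = 0.6·0.1748 / (0.6·0.1748 + 0.5·0.8252) ≈ 0.2026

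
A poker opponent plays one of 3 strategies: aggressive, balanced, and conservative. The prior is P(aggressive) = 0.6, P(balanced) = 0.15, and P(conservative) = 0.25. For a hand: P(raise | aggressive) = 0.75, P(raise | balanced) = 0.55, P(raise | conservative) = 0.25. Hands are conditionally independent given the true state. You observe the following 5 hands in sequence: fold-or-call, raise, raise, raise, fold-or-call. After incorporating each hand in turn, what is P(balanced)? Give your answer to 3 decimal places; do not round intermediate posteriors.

0.219

After 'fold-or-call': normaliser = 0.25·0.6000 + 0.45·0.1500 + 0.75·0.2500; P(aggressive) ≈ 0.3704, P(balanced) ≈ 0.1667, P(conservative) ≈ 0.4630
After 'raise': normaliser = 0.75·0.3704 + 0.55·0.1667 + 0.25·0.4630; P(aggressive) ≈ 0.5725, P(balanced) ≈ 0.1889, P(conservative) ≈ 0.2385
After 'raise': normaliser = 0.75·0.5725 + 0.55·0.1889 + 0.25·0.2385; P(aggressive) ≈ 0.7242, P(balanced) ≈ 0.1752, P(conservative) ≈ 0.1006
After 'raise': normaliser = 0.75·0.7242 + 0.55·0.1752 + 0.25·0.1006; P(aggressive) ≈ 0.8172, P(balanced) ≈ 0.1450, P(conservative) ≈ 0.0378
After 'fold-or-call': normaliser = 0.25·0.8172 + 0.45·0.1450 + 0.75·0.0378; P(aggressive) ≈ 0.6857, P(balanced) ≈ 0.2190, P(conservative) ≈ 0.0952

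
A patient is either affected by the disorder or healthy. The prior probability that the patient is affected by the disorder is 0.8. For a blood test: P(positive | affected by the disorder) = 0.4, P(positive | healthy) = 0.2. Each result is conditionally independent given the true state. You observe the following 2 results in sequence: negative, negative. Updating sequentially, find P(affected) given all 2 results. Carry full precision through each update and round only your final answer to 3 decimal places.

After 'negative': P(affected) = 0.6·0.8000 / (0.6·0.8000 + 0.8·0.2000) ≈ 0.7500
After 'negative': P(affected) = 0.6·0.7500 / (0.6·0.7500 + 0.8·0.2500) ≈ 0.6923

0.692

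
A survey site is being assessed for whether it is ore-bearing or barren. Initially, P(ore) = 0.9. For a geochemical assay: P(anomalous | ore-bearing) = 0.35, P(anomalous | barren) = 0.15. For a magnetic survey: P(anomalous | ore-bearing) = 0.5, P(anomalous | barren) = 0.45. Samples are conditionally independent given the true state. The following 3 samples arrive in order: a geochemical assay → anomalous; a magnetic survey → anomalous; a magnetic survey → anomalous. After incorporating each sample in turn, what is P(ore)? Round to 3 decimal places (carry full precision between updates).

0.963

After a geochemical assay='anomalous': P(ore) = 0.35·0.9000 / (0.35·0.9000 + 0.15·0.1000) ≈ 0.9545
After a magnetic survey='anomalous': P(ore) = 0.5·0.9545 / (0.5·0.9545 + 0.45·0.0455) ≈ 0.9589
After a magnetic survey='anomalous': P(ore) = 0.5·0.9589 / (0.5·0.9589 + 0.45·0.0411) ≈ 0.9629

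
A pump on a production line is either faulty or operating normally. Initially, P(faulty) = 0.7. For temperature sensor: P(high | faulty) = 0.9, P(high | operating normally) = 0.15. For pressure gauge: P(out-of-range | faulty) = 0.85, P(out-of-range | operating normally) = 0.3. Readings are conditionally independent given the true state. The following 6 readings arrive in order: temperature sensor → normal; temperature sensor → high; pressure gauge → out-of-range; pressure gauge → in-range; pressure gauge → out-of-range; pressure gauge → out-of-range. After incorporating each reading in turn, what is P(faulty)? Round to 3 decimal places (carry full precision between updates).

0.889

Each posterior becomes the prior for the next update.
After temperature sensor='normal': P(faulty) = 0.1·0.7000 / (0.1·0.7000 + 0.85·0.3000) ≈ 0.2154
After temperature sensor='high': P(faulty) = 0.9·0.2154 / (0.9·0.2154 + 0.15·0.7846) ≈ 0.6222
After pressure gauge='out-of-range': P(faulty) = 0.85·0.6222 / (0.85·0.6222 + 0.3·0.3778) ≈ 0.8235
After pressure gauge='in-range': P(faulty) = 0.15·0.8235 / (0.15·0.8235 + 0.7·0.1765) ≈ 0.5000
After pressure gauge='out-of-range': P(faulty) = 0.85·0.5000 / (0.85·0.5000 + 0.3·0.5000) ≈ 0.7391
After pressure gauge='out-of-range': P(faulty) = 0.85·0.7391 / (0.85·0.7391 + 0.3·0.2609) ≈ 0.8892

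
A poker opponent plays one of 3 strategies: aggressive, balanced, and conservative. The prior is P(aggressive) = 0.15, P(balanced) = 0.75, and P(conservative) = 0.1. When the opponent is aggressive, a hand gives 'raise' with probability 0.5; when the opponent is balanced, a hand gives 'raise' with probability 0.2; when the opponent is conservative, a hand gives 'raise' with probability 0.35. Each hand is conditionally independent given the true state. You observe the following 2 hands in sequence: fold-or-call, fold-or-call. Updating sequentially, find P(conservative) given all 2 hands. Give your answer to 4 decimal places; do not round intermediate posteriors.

0.0755

After 'fold-or-call': normaliser = 0.5·0.1500 + 0.8·0.7500 + 0.65·0.1000; P(aggressive) ≈ 0.1014, P(balanced) ≈ 0.8108, P(conservative) ≈ 0.0878
After 'fold-or-call': normaliser = 0.5·0.1014 + 0.8·0.8108 + 0.65·0.0878; P(aggressive) ≈ 0.0670, P(balanced) ≈ 0.8575, P(conservative) ≈ 0.0755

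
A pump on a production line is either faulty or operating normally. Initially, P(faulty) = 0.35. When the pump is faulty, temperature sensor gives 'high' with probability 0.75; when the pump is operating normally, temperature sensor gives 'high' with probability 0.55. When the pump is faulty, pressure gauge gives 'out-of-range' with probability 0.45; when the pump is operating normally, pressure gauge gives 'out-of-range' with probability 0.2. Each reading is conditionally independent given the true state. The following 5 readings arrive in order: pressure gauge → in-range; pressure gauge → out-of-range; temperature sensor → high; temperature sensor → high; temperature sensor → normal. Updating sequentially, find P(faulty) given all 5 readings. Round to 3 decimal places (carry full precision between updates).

0.463

After pressure gauge='in-range': P(faulty) = 0.55·0.3500 / (0.55·0.3500 + 0.8·0.6500) ≈ 0.2702
After pressure gauge='out-of-range': P(faulty) = 0.45·0.2702 / (0.45·0.2702 + 0.2·0.7298) ≈ 0.4544
After temperature sensor='high': P(faulty) = 0.75·0.4544 / (0.75·0.4544 + 0.55·0.5456) ≈ 0.5318
After temperature sensor='high': P(faulty) = 0.75·0.5318 / (0.75·0.5318 + 0.55·0.4682) ≈ 0.6077
After temperature sensor='normal': P(faulty) = 0.25·0.6077 / (0.25·0.6077 + 0.45·0.3923) ≈ 0.4625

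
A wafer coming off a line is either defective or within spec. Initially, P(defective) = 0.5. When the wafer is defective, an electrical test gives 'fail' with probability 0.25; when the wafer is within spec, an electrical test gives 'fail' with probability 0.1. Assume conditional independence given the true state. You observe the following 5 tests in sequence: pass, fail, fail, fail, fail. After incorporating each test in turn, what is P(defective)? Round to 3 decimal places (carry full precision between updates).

Each posterior becomes the prior for the next update.
After 'pass': P(defective) = 0.75·0.5000 / (0.75·0.5000 + 0.9·0.5000) ≈ 0.4545
After 'fail': P(defective) = 0.25·0.4545 / (0.25·0.4545 + 0.1·0.5455) ≈ 0.6757
After 'fail': P(defective) = 0.25·0.6757 / (0.25·0.6757 + 0.1·0.3243) ≈ 0.8389
After 'fail': P(defective) = 0.25·0.8389 / (0.25·0.8389 + 0.1·0.1611) ≈ 0.9287
After 'fail': P(defective) = 0.25·0.9287 / (0.25·0.9287 + 0.1·0.0713) ≈ 0.9702

0.970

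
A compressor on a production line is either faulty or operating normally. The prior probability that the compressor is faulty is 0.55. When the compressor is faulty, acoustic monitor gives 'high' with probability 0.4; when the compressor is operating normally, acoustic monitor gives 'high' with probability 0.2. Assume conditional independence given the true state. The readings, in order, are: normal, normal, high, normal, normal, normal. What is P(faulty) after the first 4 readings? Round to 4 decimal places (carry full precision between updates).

0.5077

After 'normal': P(faulty) = 0.6·0.5500 / (0.6·0.5500 + 0.8·0.4500) ≈ 0.4783
After 'normal': P(faulty) = 0.6·0.4783 / (0.6·0.4783 + 0.8·0.5217) ≈ 0.4074
After 'high': P(faulty) = 0.4·0.4074 / (0.4·0.4074 + 0.2·0.5926) ≈ 0.5789
After 'normal': P(faulty) = 0.6·0.5789 / (0.6·0.5789 + 0.8·0.4211) ≈ 0.5077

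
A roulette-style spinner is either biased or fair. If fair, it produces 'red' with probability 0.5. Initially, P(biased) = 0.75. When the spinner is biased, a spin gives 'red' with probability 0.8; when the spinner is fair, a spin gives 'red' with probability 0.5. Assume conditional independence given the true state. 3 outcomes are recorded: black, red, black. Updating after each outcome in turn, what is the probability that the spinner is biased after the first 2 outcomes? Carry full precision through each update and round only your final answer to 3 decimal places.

0.658

After 'black': P(biased) = 0.2·0.7500 / (0.2·0.7500 + 0.5·0.2500) ≈ 0.5455
After 'red': P(biased) = 0.8·0.5455 / (0.8·0.5455 + 0.5·0.4545) ≈ 0.6575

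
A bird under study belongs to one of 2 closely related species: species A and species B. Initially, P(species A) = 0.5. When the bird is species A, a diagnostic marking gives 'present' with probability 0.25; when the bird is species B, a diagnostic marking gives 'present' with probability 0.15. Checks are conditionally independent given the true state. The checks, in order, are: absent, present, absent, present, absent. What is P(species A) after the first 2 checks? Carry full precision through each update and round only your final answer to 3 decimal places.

0.595

After 'absent': P(species A) = 0.75·0.5000 / (0.75·0.5000 + 0.85·0.5000) ≈ 0.4688
After 'present': P(species A) = 0.25·0.4688 / (0.25·0.4688 + 0.15·0.5312) ≈ 0.5952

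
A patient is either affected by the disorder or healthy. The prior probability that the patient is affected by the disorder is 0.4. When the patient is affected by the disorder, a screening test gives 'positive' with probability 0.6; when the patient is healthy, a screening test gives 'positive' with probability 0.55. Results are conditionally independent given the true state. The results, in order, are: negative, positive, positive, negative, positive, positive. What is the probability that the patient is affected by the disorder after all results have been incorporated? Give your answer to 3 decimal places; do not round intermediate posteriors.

0.427

After 'negative': P(affected) = 0.4·0.4000 / (0.4·0.4000 + 0.45·0.6000) ≈ 0.3721
After 'positive': P(affected) = 0.6·0.3721 / (0.6·0.3721 + 0.55·0.6279) ≈ 0.3926
After 'positive': P(affected) = 0.6·0.3926 / (0.6·0.3926 + 0.55·0.6074) ≈ 0.4136
After 'negative': P(affected) = 0.4·0.4136 / (0.4·0.4136 + 0.45·0.5864) ≈ 0.3853
After 'positive': P(affected) = 0.6·0.3853 / (0.6·0.3853 + 0.55·0.6147) ≈ 0.4061
After 'positive': P(affected) = 0.6·0.4061 / (0.6·0.4061 + 0.55·0.5939) ≈ 0.4273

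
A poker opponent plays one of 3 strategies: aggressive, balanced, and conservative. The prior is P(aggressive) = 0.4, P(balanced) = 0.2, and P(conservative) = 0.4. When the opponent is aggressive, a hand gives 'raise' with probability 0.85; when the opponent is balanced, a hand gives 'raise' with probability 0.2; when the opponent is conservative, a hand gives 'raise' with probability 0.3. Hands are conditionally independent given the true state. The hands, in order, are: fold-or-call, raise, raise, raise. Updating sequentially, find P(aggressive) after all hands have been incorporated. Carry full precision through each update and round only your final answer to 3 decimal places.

Each posterior becomes the prior for the next update.
After 'fold-or-call': normaliser = 0.15·0.4000 + 0.8·0.2000 + 0.7·0.4000; P(aggressive) ≈ 0.1200, P(balanced) ≈ 0.3200, P(conservative) ≈ 0.5600
After 'raise': normaliser = 0.85·0.1200 + 0.2·0.3200 + 0.3·0.5600; P(aggressive) ≈ 0.3054, P(balanced) ≈ 0.1916, P(conservative) ≈ 0.5030
After 'raise': normaliser = 0.85·0.3054 + 0.2·0.1916 + 0.3·0.5030; P(aggressive) ≈ 0.5784, P(balanced) ≈ 0.0854, P(conservative) ≈ 0.3362
After 'raise': normaliser = 0.85·0.5784 + 0.2·0.0854 + 0.3·0.3362; P(aggressive) ≈ 0.8065, P(balanced) ≈ 0.0280, P(conservative) ≈ 0.1655

0.807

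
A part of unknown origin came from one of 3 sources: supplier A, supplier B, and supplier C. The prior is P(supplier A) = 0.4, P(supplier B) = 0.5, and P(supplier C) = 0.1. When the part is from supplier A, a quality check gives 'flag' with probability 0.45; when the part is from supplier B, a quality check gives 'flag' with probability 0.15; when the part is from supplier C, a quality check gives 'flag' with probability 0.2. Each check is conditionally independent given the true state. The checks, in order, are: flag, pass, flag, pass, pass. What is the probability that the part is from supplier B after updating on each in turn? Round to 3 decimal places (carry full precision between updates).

Each posterior becomes the prior for the next update.
After 'flag': normaliser = 0.45·0.4000 + 0.15·0.5000 + 0.2·0.1000; P(supplier A) ≈ 0.6545, P(supplier B) ≈ 0.2727, P(supplier C) ≈ 0.0727
After 'pass': normaliser = 0.55·0.6545 + 0.85·0.2727 + 0.8·0.0727; P(supplier A) ≈ 0.5538, P(supplier B) ≈ 0.3566, P(supplier C) ≈ 0.0895
After 'flag': normaliser = 0.45·0.5538 + 0.15·0.3566 + 0.2·0.0895; P(supplier A) ≈ 0.7773, P(supplier B) ≈ 0.1668, P(supplier C) ≈ 0.0558
After 'pass': normaliser = 0.55·0.7773 + 0.85·0.1668 + 0.8·0.0558; P(supplier A) ≈ 0.6963, P(supplier B) ≈ 0.2310, P(supplier C) ≈ 0.0727
After 'pass': normaliser = 0.55·0.6963 + 0.85·0.2310 + 0.8·0.0727; P(supplier A) ≈ 0.6007, P(supplier B) ≈ 0.3080, P(supplier C) ≈ 0.0913

0.308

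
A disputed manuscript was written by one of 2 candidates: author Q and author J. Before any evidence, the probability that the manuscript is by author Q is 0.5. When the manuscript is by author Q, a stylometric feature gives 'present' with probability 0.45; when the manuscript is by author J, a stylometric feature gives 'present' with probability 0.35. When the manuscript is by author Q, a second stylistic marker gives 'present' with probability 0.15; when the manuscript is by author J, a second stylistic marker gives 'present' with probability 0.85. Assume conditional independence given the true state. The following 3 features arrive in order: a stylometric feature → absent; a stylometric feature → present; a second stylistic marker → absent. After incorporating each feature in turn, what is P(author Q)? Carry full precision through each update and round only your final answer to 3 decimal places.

0.860

Apply Bayes' rule sequentially, carrying P(author Q) forward.
After a stylometric feature='absent': P(author Q) = 0.55·0.5000 / (0.55·0.5000 + 0.65·0.5000) ≈ 0.4583
After a stylometric feature='present': P(author Q) = 0.45·0.4583 / (0.45·0.4583 + 0.35·0.5417) ≈ 0.5211
After a second stylistic marker='absent': P(author Q) = 0.85·0.5211 / (0.85·0.5211 + 0.15·0.4789) ≈ 0.8604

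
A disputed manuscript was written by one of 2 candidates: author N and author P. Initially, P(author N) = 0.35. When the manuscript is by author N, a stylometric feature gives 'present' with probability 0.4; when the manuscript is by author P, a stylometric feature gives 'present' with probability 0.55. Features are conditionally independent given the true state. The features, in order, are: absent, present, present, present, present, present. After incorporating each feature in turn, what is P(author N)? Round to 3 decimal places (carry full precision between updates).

After 'absent': P(author N) = 0.6·0.3500 / (0.6·0.3500 + 0.45·0.6500) ≈ 0.4179
After 'present': P(author N) = 0.4·0.4179 / (0.4·0.4179 + 0.55·0.5821) ≈ 0.3430
After 'present': P(author N) = 0.4·0.3430 / (0.4·0.3430 + 0.55·0.6570) ≈ 0.2752
After 'present': P(author N) = 0.4·0.2752 / (0.4·0.2752 + 0.55·0.7248) ≈ 0.2164
After 'present': P(author N) = 0.4·0.2164 / (0.4·0.2164 + 0.55·0.7836) ≈ 0.1673
After 'present': P(author N) = 0.4·0.1673 / (0.4·0.1673 + 0.55·0.8327) ≈ 0.1275

0.127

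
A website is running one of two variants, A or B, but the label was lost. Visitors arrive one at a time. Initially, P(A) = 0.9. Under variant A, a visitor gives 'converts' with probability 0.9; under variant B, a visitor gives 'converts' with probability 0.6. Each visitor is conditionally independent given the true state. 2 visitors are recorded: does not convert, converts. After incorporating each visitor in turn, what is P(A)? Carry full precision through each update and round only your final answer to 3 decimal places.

After 'does not convert': P(A) = 0.1·0.9000 / (0.1·0.9000 + 0.4·0.1000) ≈ 0.6923
After 'converts': P(A) = 0.9·0.6923 / (0.9·0.6923 + 0.6·0.3077) ≈ 0.7714

0.771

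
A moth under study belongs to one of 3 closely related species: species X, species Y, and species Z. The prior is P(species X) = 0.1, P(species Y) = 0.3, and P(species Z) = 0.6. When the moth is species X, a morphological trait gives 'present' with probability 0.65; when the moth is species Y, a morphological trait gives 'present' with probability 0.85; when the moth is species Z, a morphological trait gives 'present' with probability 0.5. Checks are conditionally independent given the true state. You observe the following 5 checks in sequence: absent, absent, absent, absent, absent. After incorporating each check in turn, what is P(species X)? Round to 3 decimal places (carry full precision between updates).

After 'absent': normaliser = 0.35·0.1000 + 0.15·0.3000 + 0.5·0.6000; P(species X) ≈ 0.0921, P(species Y) ≈ 0.1184, P(species Z) ≈ 0.7895
After 'absent': normaliser = 0.35·0.0921 + 0.15·0.1184 + 0.5·0.7895; P(species X) ≈ 0.0725, P(species Y) ≈ 0.0399, P(species Z) ≈ 0.8876
After 'absent': normaliser = 0.35·0.0725 + 0.15·0.0399 + 0.5·0.8876; P(species X) ≈ 0.0534, P(species Y) ≈ 0.0126, P(species Z) ≈ 0.9340
After 'absent': normaliser = 0.35·0.0534 + 0.15·0.0126 + 0.5·0.9340; P(species X) ≈ 0.0383, P(species Y) ≈ 0.0039, P(species Z) ≈ 0.9578
After 'absent': normaliser = 0.35·0.0383 + 0.15·0.0039 + 0.5·0.9578; P(species X) ≈ 0.0272, P(species Y) ≈ 0.0012, P(species Z) ≈ 0.9716

0.027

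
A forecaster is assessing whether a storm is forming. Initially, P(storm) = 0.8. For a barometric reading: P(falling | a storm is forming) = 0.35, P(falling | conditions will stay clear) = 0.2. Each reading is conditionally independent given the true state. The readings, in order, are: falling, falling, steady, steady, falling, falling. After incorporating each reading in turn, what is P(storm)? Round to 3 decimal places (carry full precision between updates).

0.961

After 'falling': P(storm) = 0.35·0.8000 / (0.35·0.8000 + 0.2·0.2000) ≈ 0.8750
After 'falling': P(storm) = 0.35·0.8750 / (0.35·0.8750 + 0.2·0.1250) ≈ 0.9245
After 'steady': P(storm) = 0.65·0.9245 / (0.65·0.9245 + 0.8·0.0755) ≈ 0.9087
After 'steady': P(storm) = 0.65·0.9087 / (0.65·0.9087 + 0.8·0.0913) ≈ 0.8900
After 'falling': P(storm) = 0.35·0.8900 / (0.35·0.8900 + 0.2·0.1100) ≈ 0.9340
After 'falling': P(storm) = 0.35·0.9340 / (0.35·0.9340 + 0.2·0.0660) ≈ 0.9612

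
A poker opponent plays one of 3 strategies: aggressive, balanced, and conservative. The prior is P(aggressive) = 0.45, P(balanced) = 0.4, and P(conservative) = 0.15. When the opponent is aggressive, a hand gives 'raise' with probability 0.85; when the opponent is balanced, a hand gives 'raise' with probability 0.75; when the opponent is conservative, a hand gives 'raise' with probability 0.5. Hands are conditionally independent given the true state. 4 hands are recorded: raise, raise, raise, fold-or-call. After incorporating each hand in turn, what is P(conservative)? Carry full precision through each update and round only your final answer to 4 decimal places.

After 'raise': normaliser = 0.85·0.4500 + 0.75·0.4000 + 0.5·0.1500; P(aggressive) ≈ 0.5050, P(balanced) ≈ 0.3960, P(conservative) ≈ 0.0990
After 'raise': normaliser = 0.85·0.5050 + 0.75·0.3960 + 0.5·0.0990; P(aggressive) ≈ 0.5533, P(balanced) ≈ 0.3829, P(conservative) ≈ 0.0638
After 'raise': normaliser = 0.85·0.5533 + 0.75·0.3829 + 0.5·0.0638; P(aggressive) ≈ 0.5958, P(balanced) ≈ 0.3638, P(conservative) ≈ 0.0404
After 'fold-or-call': normaliser = 0.15·0.5958 + 0.25·0.3638 + 0.5·0.0404; P(aggressive) ≈ 0.4457, P(balanced) ≈ 0.4536, P(conservative) ≈ 0.1008

0.1008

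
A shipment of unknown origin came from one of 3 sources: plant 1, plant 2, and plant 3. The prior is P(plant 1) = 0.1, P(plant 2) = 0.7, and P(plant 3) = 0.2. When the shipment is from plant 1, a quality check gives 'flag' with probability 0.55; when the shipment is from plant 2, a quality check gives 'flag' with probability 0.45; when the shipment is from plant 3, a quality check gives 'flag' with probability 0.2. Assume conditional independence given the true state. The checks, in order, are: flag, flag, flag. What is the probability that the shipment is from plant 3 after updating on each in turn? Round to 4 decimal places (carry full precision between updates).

After 'flag': normaliser = 0.55·0.1000 + 0.45·0.7000 + 0.2·0.2000; P(plant 1) ≈ 0.1341, P(plant 2) ≈ 0.7683, P(plant 3) ≈ 0.0976
After 'flag': normaliser = 0.55·0.1341 + 0.45·0.7683 + 0.2·0.0976; P(plant 1) ≈ 0.1681, P(plant 2) ≈ 0.7875, P(plant 3) ≈ 0.0444
After 'flag': normaliser = 0.55·0.1681 + 0.45·0.7875 + 0.2·0.0444; P(plant 1) ≈ 0.2028, P(plant 2) ≈ 0.7777, P(plant 3) ≈ 0.0195

0.0195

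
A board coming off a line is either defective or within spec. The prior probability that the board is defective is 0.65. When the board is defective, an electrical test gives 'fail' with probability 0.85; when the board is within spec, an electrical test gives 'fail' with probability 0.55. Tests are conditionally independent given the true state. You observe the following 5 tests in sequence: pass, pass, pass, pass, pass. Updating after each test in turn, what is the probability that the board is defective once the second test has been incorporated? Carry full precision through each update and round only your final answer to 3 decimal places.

0.171

Each posterior becomes the prior for the next update.
After 'pass': P(defective) = 0.15·0.6500 / (0.15·0.6500 + 0.45·0.3500) ≈ 0.3824
After 'pass': P(defective) = 0.15·0.3824 / (0.15·0.3824 + 0.45·0.6176) ≈ 0.1711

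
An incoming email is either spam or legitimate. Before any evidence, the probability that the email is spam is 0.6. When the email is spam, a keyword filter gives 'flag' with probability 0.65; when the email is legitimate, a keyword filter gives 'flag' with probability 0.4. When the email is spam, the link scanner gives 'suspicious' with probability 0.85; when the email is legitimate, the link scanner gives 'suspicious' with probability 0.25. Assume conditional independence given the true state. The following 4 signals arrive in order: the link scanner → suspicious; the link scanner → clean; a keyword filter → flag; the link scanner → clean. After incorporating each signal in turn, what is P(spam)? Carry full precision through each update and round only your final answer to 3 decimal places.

After the link scanner='suspicious': P(spam) = 0.85·0.6000 / (0.85·0.6000 + 0.25·0.4000) ≈ 0.8361
After the link scanner='clean': P(spam) = 0.15·0.8361 / (0.15·0.8361 + 0.75·0.1639) ≈ 0.5050
After a keyword filter='flag': P(spam) = 0.65·0.5050 / (0.65·0.5050 + 0.4·0.4950) ≈ 0.6237
After the link scanner='clean': P(spam) = 0.15·0.6237 / (0.15·0.6237 + 0.75·0.3763) ≈ 0.2490

0.249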